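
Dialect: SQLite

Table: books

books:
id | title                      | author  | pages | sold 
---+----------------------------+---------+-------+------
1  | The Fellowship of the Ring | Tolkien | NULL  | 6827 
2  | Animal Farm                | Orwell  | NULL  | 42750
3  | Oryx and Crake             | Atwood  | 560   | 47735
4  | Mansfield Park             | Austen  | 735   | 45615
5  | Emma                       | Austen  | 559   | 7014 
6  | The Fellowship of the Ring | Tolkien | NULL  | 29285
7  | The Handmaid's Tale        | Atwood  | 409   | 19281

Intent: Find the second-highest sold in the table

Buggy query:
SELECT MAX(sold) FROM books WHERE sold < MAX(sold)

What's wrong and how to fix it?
Bug: MAX(sold) on the right of the comparison is an aggregate-in-WHERE error

Fix: Compute the overall MAX in a subquery, then take MAX of rows below it

Corrected query:
SELECT MAX(sold) FROM books WHERE sold < (SELECT MAX(sold) FROM books)

Result:
MAX(sold)
---------
45615    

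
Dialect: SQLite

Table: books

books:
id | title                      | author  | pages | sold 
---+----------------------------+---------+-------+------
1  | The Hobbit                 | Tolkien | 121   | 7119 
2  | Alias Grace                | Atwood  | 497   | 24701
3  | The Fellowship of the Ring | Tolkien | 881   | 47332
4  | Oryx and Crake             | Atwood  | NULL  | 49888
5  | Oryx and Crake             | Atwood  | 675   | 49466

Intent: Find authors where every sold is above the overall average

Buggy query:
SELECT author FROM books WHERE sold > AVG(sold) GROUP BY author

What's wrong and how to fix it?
Bug: WHERE evaluates per row before aggregation, so AVG() is unavailable

Fix: Compute the overall average in a scalar subquery and compare each group's MIN against it in HAVING

Corrected query:
SELECT author FROM books GROUP BY author HAVING MIN(sold) > (SELECT AVG(sold) FROM books)

Result:
(no rows)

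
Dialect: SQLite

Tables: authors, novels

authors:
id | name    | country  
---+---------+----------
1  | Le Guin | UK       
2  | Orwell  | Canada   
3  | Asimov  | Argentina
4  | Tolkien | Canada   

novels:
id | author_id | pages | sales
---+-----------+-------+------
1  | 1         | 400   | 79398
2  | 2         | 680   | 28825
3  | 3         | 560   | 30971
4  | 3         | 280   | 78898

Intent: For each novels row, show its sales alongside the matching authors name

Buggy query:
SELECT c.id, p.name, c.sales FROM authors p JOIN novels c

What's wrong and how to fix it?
Bug: Missing join condition: each novels row is matched to all authors rows instead of just its own

Fix: Add ON c.author_id = p.id to the JOIN

Corrected query:
SELECT c.id, p.name, c.sales FROM authors p JOIN novels c ON c.author_id = p.id

Result:
id | name    | sales
---+---------+------
1  | Le Guin | 79398
2  | Orwell  | 28825
3  | Asimov  | 30971
4  | Asimov  | 78898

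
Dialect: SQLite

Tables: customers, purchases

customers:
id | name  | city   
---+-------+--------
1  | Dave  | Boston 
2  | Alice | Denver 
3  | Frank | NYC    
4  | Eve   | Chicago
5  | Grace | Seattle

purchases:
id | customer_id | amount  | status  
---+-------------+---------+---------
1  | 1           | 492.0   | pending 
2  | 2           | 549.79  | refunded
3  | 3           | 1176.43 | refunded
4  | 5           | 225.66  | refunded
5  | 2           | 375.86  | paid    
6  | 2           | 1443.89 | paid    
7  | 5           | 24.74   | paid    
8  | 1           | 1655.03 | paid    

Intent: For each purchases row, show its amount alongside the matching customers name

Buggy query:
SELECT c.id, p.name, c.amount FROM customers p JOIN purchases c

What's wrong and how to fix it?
Bug: JOIN with no ON clause produces a cartesian product; every purchases row pairs with every customers row

Fix: Add ON c.customer_id = p.id to the JOIN

Corrected query:
SELECT c.id, p.name, c.amount FROM customers p JOIN purchases c ON c.customer_id = p.id

Result:
id | name  | amount 
---+-------+--------
1  | Dave  | 492    
2  | Alice | 549.79 
3  | Frank | 1176.43
4  | Grace | 225.66 
5  | Alice | 375.86 
6  | Alice | 1443.89
7  | Grace | 24.74  
8  | Dave  | 1655.03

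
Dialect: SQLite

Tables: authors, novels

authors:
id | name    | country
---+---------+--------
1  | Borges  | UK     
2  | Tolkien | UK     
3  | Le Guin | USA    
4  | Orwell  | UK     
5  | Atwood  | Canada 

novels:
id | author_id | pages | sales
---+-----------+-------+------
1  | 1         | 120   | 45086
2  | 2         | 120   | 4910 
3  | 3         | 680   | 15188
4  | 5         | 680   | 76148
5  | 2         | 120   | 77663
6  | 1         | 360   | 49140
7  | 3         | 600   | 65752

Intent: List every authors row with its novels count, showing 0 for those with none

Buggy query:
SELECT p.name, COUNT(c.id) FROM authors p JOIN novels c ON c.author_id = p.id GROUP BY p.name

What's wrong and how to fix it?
Bug: INNER JOIN drops authors rows that have no matching novels rows

Fix: Switch to LEFT JOIN to retain unmatched parent rows

Corrected query:
SELECT p.name, COUNT(c.id) FROM authors p LEFT JOIN novels c ON c.author_id = p.id GROUP BY p.name

Result:
name    | COUNT(c.id)
--------+------------
Atwood  | 1          
Borges  | 2          
Le Guin | 2          
Orwell  | 0          
Tolkien | 2          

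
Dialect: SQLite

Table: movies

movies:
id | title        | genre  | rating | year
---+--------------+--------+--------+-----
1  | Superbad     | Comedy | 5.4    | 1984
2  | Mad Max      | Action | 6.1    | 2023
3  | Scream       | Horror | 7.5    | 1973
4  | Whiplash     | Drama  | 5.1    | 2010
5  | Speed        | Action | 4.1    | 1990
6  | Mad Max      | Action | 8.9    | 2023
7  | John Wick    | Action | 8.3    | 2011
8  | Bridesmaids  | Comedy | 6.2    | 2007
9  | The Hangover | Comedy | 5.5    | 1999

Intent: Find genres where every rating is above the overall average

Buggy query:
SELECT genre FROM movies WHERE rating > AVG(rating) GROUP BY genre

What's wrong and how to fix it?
Bug: AVG() is an aggregate; it can't sit directly in WHERE

Fix: Use a subquery for AVG and a HAVING MIN(...) filter so the condition holds for every row in the group

Corrected query:
SELECT genre FROM movies GROUP BY genre HAVING MIN(rating) > (SELECT AVG(rating) FROM movies)

Result:
genre 
------
Horror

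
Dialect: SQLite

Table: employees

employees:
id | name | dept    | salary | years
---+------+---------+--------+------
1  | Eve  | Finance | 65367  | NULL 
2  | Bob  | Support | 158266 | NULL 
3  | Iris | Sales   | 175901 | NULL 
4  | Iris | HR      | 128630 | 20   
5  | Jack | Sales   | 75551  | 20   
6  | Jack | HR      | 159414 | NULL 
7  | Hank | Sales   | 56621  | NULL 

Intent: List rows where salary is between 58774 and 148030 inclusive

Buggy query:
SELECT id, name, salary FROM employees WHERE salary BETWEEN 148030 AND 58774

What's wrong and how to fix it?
Bug: The bounds are reversed; BETWEEN a AND b requires a <= b to match anything

Fix: Swap the bounds so the smaller value comes first

Corrected query:
SELECT id, name, salary FROM employees WHERE salary BETWEEN 58774 AND 148030

Result:
id | name | salary
---+------+-------
1  | Eve  | 65367 
4  | Iris | 128630
5  | Jack | 75551 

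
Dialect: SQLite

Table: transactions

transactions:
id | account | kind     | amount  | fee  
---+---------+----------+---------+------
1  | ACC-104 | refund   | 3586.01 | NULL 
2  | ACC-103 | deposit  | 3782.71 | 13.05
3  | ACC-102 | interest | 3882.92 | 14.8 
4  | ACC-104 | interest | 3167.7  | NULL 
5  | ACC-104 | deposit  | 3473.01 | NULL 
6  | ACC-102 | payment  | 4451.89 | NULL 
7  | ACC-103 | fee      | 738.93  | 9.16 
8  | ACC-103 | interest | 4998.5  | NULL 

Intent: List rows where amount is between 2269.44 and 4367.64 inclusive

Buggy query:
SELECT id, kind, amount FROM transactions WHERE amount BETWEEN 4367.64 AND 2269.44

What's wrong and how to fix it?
Bug: BETWEEN expects the lower bound first; with 4367.64 AND 2269.44 the range is empty

Fix: Write BETWEEN 2269.44 AND 4367.64

Corrected query:
SELECT id, kind, amount FROM transactions WHERE amount BETWEEN 2269.44 AND 4367.64

Result:
id | kind     | amount 
---+----------+--------
1  | refund   | 3586.01
2  | deposit  | 3782.71
3  | interest | 3882.92
4  | interest | 3167.7 
5  | deposit  | 3473.01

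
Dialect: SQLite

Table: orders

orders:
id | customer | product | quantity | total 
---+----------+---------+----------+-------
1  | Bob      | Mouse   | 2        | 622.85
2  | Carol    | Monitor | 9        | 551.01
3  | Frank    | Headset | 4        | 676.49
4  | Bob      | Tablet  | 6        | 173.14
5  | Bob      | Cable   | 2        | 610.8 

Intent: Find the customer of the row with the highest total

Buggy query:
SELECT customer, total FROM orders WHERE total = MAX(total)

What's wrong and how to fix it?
Bug: WHERE is evaluated per row; an aggregate over the whole table isn't defined there

Fix: Wrap MAX in a scalar subquery so WHERE compares against a single value

Corrected query:
SELECT customer, total FROM orders WHERE total = (SELECT MAX(total) FROM orders)

Result:
customer | total 
---------+-------
Frank    | 676.49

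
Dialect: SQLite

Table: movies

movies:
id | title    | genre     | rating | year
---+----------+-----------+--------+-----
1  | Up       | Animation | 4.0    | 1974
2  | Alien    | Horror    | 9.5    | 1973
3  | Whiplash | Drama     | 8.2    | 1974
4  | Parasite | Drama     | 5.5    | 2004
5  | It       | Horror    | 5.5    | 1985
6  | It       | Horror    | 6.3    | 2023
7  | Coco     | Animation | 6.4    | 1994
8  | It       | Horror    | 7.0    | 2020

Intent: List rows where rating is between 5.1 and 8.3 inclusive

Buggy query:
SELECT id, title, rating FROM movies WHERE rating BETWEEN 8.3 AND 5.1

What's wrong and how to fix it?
Bug: BETWEEN expects the lower bound first; with 8.3 AND 5.1 the range is empty

Fix: Swap the bounds so the smaller value comes first

Corrected query:
SELECT id, title, rating FROM movies WHERE rating BETWEEN 5.1 AND 8.3

Result:
id | title    | rating
---+----------+-------
3  | Whiplash | 8.2   
4  | Parasite | 5.5   
5  | It       | 5.5   
6  | It       | 6.3   
7  | Coco     | 6.4   
8  | It       | 7     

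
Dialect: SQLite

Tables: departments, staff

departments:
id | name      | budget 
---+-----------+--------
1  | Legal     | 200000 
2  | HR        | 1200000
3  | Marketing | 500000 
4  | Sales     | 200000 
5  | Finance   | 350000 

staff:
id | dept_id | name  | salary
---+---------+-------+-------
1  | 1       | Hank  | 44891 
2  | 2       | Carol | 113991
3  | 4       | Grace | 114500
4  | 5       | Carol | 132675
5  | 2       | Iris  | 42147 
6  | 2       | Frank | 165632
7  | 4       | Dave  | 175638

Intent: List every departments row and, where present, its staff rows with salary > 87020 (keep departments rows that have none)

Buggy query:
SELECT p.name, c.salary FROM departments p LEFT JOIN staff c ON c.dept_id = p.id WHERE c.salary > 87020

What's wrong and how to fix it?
Bug: A WHERE condition on the right-hand table after LEFT JOIN drops unmatched parents

Fix: Put 'c.salary > 87020' in the JOIN's ON clause instead of WHERE

Corrected query:
SELECT p.name, c.salary FROM departments p LEFT JOIN staff c ON c.dept_id = p.id AND c.salary > 87020

Result:
name      | salary
----------+-------
Legal     | NULL  
HR        | 113991
HR        | 165632
Marketing | NULL  
Sales     | 114500
Sales     | 175638
Finance   | 132675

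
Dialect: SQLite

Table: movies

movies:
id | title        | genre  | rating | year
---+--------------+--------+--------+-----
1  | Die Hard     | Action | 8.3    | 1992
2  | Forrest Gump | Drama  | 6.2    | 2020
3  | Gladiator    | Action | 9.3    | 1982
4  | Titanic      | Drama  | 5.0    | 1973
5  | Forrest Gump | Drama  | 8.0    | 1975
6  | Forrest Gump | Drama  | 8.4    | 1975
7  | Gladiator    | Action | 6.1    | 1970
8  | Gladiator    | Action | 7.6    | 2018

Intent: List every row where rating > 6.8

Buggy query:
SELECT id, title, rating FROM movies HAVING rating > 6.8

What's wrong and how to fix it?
Bug: HAVING filters the output of aggregation, but this query has no GROUP BY and no aggregate functions, so SQLite rejects it (HAVING clause on a non-aggregate query); the condition here is per row

Fix: Use WHERE for row-level filtering

Corrected query:
SELECT id, title, rating FROM movies WHERE rating > 6.8

Result:
id | title        | rating
---+--------------+-------
1  | Die Hard     | 8.3   
3  | Gladiator    | 9.3   
5  | Forrest Gump | 8     
6  | Forrest Gump | 8.4   
8  | Gladiator    | 7.6   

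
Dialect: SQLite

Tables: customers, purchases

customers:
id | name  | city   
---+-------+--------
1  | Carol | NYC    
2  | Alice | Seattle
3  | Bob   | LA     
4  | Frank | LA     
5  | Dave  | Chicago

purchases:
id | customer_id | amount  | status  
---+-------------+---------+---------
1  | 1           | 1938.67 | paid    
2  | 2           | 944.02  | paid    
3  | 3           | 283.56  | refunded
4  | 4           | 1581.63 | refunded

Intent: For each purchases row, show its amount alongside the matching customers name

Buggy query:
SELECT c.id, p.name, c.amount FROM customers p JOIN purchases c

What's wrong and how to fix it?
Bug: JOIN with no ON clause produces a cartesian product; every purchases row pairs with every customers row

Fix: Specify the join condition linking the foreign key to the parent id

Corrected query:
SELECT c.id, p.name, c.amount FROM customers p JOIN purchases c ON c.customer_id = p.id

Result:
id | name  | amount 
---+-------+--------
1  | Carol | 1938.67
2  | Alice | 944.02 
3  | Bob   | 283.56 
4  | Frank | 1581.63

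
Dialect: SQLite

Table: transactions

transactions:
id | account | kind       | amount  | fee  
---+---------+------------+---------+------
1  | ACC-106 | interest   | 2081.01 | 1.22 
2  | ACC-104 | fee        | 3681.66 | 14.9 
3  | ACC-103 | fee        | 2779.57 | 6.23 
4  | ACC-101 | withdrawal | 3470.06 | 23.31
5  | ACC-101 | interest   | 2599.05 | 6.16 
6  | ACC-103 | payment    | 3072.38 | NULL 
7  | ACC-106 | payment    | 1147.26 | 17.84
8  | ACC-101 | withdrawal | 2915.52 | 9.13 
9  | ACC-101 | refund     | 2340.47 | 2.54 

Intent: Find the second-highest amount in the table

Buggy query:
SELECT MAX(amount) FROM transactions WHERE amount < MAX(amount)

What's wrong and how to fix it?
Bug: The inner MAX is an aggregate inside WHERE, which is not allowed

Fix: Compute the overall MAX in a subquery, then take MAX of rows below it

Corrected query:
SELECT MAX(amount) FROM transactions WHERE amount < (SELECT MAX(amount) FROM transactions)

Result:
MAX(amount)
-----------
3470.06    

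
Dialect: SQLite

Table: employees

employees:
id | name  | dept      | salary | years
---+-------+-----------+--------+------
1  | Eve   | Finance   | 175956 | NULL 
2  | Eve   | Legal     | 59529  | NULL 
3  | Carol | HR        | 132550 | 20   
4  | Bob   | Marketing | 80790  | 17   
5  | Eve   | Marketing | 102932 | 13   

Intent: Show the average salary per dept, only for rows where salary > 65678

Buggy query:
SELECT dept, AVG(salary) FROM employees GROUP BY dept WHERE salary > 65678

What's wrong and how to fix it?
Bug: WHERE cannot follow GROUP BY

Fix: Move the WHERE clause before GROUP BY

Corrected query:
SELECT dept, AVG(salary) FROM employees WHERE salary > 65678 GROUP BY dept

Result:
dept      | AVG(salary)
----------+------------
Finance   | 175956     
HR        | 132550     
Marketing | 91861      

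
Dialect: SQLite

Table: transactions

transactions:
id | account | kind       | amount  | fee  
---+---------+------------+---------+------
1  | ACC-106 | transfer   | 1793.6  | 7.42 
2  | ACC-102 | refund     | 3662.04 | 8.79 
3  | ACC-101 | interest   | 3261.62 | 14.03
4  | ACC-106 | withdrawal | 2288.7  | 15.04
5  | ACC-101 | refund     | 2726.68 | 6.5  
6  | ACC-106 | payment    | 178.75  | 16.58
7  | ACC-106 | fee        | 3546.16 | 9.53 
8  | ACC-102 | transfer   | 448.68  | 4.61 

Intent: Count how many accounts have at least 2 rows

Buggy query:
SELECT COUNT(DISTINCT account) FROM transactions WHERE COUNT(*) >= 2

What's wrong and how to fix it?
Bug: COUNT(*) cannot appear in WHERE; the per-group count doesn't exist yet

Fix: Group first with HAVING COUNT(*) >= 2, then COUNT the resulting groups

Corrected query:
SELECT COUNT(*) FROM (SELECT account FROM transactions GROUP BY account HAVING COUNT(*) >= 2)

Result:
COUNT(*)
--------
3       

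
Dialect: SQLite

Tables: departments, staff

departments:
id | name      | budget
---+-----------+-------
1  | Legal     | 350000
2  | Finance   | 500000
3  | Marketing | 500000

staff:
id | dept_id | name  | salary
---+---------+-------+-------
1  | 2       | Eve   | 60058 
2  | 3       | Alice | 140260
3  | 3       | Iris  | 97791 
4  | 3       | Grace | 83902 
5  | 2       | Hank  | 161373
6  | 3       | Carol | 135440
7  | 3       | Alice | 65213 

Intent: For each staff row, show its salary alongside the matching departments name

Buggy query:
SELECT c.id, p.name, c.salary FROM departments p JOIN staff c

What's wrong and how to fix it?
Bug: JOIN with no ON clause produces a cartesian product; every staff row pairs with every departments row

Fix: Specify the join condition linking the foreign key to the parent id

Corrected query:
SELECT c.id, p.name, c.salary FROM departments p JOIN staff c ON c.dept_id = p.id

Result:
id | name      | salary
---+-----------+-------
1  | Finance   | 60058 
2  | Marketing | 140260
3  | Marketing | 97791 
4  | Marketing | 83902 
5  | Finance   | 161373
6  | Marketing | 135440
7  | Marketing | 65213 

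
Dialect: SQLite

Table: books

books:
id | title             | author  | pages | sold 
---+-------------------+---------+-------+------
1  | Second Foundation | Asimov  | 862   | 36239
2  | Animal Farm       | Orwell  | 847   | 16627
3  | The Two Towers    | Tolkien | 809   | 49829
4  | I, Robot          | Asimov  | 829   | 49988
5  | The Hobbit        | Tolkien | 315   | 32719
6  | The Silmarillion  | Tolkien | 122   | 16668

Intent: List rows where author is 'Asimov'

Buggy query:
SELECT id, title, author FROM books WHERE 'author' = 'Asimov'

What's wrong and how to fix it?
Bug: Single quotes denote string literals in SQL; the column name is being compared as a constant string

Fix: Reference the column as author without single quotes

Corrected query:
SELECT id, title, author FROM books WHERE author = 'Asimov'

Result:
id | title             | author
---+-------------------+-------
1  | Second Foundation | Asimov
4  | I, Robot          | Asimov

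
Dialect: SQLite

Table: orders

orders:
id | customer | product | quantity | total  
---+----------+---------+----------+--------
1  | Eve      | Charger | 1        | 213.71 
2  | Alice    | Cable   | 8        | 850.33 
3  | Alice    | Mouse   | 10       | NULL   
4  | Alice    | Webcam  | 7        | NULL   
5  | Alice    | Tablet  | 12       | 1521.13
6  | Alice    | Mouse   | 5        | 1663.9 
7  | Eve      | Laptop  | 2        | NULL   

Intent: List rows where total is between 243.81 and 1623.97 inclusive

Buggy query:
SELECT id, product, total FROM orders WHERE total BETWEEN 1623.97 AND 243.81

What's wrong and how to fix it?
Bug: BETWEEN expects the lower bound first; with 1623.97 AND 243.81 the range is empty

Fix: Swap the bounds so the smaller value comes first

Corrected query:
SELECT id, product, total FROM orders WHERE total BETWEEN 243.81 AND 1623.97

Result:
id | product | total  
---+---------+--------
2  | Cable   | 850.33 
5  | Tablet  | 1521.13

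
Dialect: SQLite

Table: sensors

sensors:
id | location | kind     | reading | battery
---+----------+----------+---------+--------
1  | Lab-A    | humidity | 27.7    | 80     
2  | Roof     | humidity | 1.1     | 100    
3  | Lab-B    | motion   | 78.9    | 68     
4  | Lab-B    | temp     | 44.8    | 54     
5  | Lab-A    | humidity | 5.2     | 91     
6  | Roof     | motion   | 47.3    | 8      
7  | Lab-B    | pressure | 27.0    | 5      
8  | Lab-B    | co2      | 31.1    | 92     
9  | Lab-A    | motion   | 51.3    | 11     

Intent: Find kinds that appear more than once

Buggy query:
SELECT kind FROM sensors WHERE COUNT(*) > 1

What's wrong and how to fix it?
Bug: COUNT(*) is an aggregate and cannot be used in WHERE

Fix: GROUP BY kind, then filter groups with HAVING COUNT(*) > 1

Corrected query:
SELECT kind FROM sensors GROUP BY kind HAVING COUNT(*) > 1

Result:
kind    
--------
humidity
motion  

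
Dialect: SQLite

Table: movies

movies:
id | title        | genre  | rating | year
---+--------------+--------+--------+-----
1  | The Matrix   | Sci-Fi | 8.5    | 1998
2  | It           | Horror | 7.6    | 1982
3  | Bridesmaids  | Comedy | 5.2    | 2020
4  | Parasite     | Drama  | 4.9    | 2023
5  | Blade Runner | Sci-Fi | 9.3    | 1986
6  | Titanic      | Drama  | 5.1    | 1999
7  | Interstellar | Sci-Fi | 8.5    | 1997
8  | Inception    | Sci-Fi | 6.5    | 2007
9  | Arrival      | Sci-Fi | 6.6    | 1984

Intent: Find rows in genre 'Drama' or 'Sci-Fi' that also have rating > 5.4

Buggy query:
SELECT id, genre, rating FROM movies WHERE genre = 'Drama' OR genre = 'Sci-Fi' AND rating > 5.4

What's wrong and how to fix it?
Bug: AND binds tighter than OR, so this parses as genre = 'Drama' OR (genre = 'Sci-Fi' AND rating > 5.4)

Fix: Group the OR with parentheses (or use IN), then AND the threshold

Corrected query:
SELECT id, genre, rating FROM movies WHERE (genre = 'Drama' OR genre = 'Sci-Fi') AND rating > 5.4

Result:
id | genre  | rating
---+--------+-------
1  | Sci-Fi | 8.5   
5  | Sci-Fi | 9.3   
7  | Sci-Fi | 8.5   
8  | Sci-Fi | 6.5   
9  | Sci-Fi | 6.6   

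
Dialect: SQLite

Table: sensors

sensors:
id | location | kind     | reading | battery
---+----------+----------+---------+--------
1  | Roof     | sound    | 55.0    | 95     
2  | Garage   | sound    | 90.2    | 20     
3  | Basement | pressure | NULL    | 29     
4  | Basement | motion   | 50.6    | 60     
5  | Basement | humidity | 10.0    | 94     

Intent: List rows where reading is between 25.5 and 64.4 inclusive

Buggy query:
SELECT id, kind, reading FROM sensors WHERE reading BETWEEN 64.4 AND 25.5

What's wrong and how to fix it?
Bug: BETWEEN expects the lower bound first; with 64.4 AND 25.5 the range is empty

Fix: Write BETWEEN 25.5 AND 64.4

Corrected query:
SELECT id, kind, reading FROM sensors WHERE reading BETWEEN 25.5 AND 64.4

Result:
id | kind   | reading
---+--------+--------
1  | sound  | 55     
4  | motion | 50.6   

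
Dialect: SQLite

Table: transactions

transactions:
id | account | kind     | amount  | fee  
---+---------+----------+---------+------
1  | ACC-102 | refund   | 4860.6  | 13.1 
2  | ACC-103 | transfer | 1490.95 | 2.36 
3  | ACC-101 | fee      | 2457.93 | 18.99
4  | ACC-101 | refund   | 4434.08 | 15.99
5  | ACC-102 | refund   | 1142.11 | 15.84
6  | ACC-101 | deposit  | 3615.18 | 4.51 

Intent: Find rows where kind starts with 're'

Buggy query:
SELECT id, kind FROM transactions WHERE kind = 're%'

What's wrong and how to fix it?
Bug: Wildcards only work with LIKE; '=' treats '%' as a literal character

Fix: Use LIKE for wildcard pattern matching

Corrected query:
SELECT id, kind FROM transactions WHERE kind LIKE 're%'

Result:
id | kind  
---+-------
1  | refund
4  | refund
5  | refund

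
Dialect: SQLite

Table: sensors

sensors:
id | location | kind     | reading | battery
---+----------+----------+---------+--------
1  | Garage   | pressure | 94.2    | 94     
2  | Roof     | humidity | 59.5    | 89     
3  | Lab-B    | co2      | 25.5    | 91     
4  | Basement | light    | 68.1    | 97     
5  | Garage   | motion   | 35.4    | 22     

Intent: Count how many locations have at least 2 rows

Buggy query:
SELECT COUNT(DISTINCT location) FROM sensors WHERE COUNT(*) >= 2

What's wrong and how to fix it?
Bug: COUNT(*) cannot appear in WHERE; the per-group count doesn't exist yet

Fix: Use a subquery that GROUPs and filters with HAVING, then count its rows

Corrected query:
SELECT COUNT(*) FROM (SELECT location FROM sensors GROUP BY location HAVING COUNT(*) >= 2)

Result:
COUNT(*)
--------
1       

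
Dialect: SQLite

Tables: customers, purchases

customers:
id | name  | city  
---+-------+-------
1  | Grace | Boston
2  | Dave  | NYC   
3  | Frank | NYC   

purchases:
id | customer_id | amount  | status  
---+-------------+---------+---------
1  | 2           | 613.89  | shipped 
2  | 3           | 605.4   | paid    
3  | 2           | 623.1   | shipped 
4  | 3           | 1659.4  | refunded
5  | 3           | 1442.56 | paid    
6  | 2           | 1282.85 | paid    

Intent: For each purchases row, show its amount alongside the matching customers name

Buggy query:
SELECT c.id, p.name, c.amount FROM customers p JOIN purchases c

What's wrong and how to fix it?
Bug: JOIN with no ON clause produces a cartesian product; every purchases row pairs with every customers row

Fix: Add ON c.customer_id = p.id to the JOIN

Corrected query:
SELECT c.id, p.name, c.amount FROM customers p JOIN purchases c ON c.customer_id = p.id

Result:
id | name  | amount 
---+-------+--------
1  | Dave  | 613.89 
2  | Frank | 605.4  
3  | Dave  | 623.1  
4  | Frank | 1659.4 
5  | Frank | 1442.56
6  | Dave  | 1282.85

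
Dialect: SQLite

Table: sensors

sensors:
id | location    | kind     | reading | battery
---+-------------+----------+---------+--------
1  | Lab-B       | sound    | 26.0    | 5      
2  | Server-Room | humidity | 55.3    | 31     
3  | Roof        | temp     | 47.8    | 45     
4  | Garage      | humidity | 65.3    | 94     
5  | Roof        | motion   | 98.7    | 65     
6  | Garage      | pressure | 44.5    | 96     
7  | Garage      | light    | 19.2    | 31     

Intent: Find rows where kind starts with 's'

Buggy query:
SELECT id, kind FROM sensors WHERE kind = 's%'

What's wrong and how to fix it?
Bug: Wildcards only work with LIKE; '=' treats '%' as a literal character

Fix: Replace '=' with LIKE so 's%' is treated as a pattern

Corrected query:
SELECT id, kind FROM sensors WHERE kind LIKE 's%'

Result:
id | kind 
---+------
1  | sound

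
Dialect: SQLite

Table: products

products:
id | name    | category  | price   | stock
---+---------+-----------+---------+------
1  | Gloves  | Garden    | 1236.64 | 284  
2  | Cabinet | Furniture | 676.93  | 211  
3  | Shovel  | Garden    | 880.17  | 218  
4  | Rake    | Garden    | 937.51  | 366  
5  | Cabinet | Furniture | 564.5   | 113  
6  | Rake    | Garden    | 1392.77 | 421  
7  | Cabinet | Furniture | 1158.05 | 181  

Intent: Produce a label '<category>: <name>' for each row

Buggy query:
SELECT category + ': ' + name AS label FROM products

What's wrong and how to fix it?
Bug: SQLite uses || for string concatenation; + coerces text to numbers (yielding 0)

Fix: Use the || operator for string concatenation

Corrected query:
SELECT category || ': ' || name AS label FROM products

Result:
label             
------------------
Garden: Gloves    
Furniture: Cabinet
Garden: Shovel    
Garden: Rake      
Furniture: Cabinet
Garden: Rake      
Furniture: Cabinet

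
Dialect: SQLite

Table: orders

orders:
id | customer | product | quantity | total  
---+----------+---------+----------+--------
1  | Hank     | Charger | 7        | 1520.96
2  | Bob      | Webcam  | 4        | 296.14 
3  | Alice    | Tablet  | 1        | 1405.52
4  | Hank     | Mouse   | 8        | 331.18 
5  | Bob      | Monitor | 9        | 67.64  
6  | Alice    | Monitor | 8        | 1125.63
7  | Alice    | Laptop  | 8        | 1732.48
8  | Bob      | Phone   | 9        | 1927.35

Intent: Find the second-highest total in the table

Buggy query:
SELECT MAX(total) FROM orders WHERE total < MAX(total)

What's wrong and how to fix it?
Bug: MAX(total) on the right of the comparison is an aggregate-in-WHERE error

Fix: Compute the overall MAX in a subquery, then take MAX of rows below it

Corrected query:
SELECT MAX(total) FROM orders WHERE total < (SELECT MAX(total) FROM orders)

Result:
MAX(total)
----------
1732.48   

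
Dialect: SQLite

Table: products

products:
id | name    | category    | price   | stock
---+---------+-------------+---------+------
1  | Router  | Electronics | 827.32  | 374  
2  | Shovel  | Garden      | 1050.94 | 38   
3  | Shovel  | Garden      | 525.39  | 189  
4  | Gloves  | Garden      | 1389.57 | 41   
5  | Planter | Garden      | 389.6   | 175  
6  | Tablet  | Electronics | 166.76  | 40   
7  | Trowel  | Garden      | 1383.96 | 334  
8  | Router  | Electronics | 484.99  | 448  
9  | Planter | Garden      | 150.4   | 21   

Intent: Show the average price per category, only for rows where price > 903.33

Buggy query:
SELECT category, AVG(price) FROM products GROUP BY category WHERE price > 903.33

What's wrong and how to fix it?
Bug: Row-level WHERE must come before GROUP BY in the clause order

Fix: Move the WHERE clause before GROUP BY

Corrected query:
SELECT category, AVG(price) FROM products WHERE price > 903.33 GROUP BY category

Result:
category | AVG(price) 
---------+------------
Garden   | 1274.823333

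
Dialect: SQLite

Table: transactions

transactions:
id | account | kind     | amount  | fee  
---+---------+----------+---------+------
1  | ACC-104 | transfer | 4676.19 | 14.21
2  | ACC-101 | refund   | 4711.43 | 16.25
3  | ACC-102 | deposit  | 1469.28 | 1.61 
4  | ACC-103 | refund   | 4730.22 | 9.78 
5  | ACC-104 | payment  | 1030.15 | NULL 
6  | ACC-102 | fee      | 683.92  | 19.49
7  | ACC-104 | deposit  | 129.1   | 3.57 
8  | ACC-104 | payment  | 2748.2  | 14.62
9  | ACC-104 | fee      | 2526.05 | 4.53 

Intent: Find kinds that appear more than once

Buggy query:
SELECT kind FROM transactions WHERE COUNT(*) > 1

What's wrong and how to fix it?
Bug: WHERE can't reference COUNT(*); aggregates are computed after WHERE

Fix: Group first, then use HAVING for the count condition

Corrected query:
SELECT kind FROM transactions GROUP BY kind HAVING COUNT(*) > 1

Result:
kind   
-------
deposit
fee    
payment
refund 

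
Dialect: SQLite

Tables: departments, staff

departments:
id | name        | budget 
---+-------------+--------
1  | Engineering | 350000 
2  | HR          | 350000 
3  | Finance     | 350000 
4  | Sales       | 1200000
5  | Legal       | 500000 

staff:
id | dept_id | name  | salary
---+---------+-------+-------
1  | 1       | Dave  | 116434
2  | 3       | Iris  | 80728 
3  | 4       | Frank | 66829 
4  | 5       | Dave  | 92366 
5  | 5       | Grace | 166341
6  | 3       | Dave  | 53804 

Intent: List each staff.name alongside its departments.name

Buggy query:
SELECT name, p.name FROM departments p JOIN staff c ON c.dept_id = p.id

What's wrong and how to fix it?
Bug: Both tables have a 'name' column; the unqualified reference is ambiguous

Fix: Qualify the column with its table alias (c.name)

Corrected query:
SELECT c.name, p.name FROM departments p JOIN staff c ON c.dept_id = p.id

Result:
name  | name       
------+------------
Dave  | Engineering
Iris  | Finance    
Frank | Sales      
Dave  | Legal      
Grace | Legal      
Dave  | Finance    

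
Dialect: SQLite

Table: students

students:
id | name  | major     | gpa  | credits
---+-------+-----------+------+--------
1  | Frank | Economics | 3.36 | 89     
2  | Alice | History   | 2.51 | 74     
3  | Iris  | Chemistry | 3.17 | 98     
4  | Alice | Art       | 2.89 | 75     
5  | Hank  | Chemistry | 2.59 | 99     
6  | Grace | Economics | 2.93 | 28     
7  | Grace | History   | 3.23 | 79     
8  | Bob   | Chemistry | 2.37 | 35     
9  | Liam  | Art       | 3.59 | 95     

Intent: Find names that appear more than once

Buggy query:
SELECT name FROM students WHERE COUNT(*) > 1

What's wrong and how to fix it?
Bug: WHERE can't reference COUNT(*); aggregates are computed after WHERE

Fix: GROUP BY name, then filter groups with HAVING COUNT(*) > 1

Corrected query:
SELECT name FROM students GROUP BY name HAVING COUNT(*) > 1

Result:
name 
-----
Alice
Grace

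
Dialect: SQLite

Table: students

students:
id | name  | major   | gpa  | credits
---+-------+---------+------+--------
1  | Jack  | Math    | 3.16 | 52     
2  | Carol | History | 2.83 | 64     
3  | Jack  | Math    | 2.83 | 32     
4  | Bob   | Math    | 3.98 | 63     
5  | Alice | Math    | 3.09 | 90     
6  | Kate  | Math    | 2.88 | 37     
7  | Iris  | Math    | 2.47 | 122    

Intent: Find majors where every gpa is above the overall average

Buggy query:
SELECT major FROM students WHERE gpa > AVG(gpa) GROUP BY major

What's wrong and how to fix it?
Bug: AVG() is an aggregate; it can't sit directly in WHERE

Fix: Use a subquery for AVG and a HAVING MIN(...) filter so the condition holds for every row in the group

Corrected query:
SELECT major FROM students GROUP BY major HAVING MIN(gpa) > (SELECT AVG(gpa) FROM students)

Result:
(no rows)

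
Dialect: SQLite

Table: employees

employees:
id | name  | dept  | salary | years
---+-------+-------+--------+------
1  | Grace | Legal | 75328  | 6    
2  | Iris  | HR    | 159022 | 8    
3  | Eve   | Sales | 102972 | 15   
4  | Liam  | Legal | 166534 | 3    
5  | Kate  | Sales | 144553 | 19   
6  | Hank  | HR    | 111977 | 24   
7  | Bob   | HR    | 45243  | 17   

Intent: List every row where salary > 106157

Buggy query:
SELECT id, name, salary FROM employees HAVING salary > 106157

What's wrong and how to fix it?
Bug: HAVING filters the output of aggregation, but this query has no GROUP BY and no aggregate functions, so SQLite rejects it (HAVING clause on a non-aggregate query); the condition here is per row

Fix: Replace HAVING with WHERE since the condition applies to individual rows

Corrected query:
SELECT id, name, salary FROM employees WHERE salary > 106157

Result:
id | name | salary
---+------+-------
2  | Iris | 159022
4  | Liam | 166534
5  | Kate | 144553
6  | Hank | 111977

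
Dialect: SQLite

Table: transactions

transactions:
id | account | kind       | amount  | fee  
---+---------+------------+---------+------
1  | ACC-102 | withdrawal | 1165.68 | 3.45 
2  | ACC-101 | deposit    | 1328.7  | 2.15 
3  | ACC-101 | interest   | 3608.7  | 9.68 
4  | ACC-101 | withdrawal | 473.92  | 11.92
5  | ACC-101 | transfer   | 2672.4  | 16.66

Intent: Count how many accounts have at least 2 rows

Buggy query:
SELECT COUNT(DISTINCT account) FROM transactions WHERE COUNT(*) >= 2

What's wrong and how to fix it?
Bug: WHERE filters individual rows, not groups, so a group-level COUNT is invalid there

Fix: Use a subquery that GROUPs and filters with HAVING, then count its rows

Corrected query:
SELECT COUNT(*) FROM (SELECT account FROM transactions GROUP BY account HAVING COUNT(*) >= 2)

Result:
COUNT(*)
--------
1       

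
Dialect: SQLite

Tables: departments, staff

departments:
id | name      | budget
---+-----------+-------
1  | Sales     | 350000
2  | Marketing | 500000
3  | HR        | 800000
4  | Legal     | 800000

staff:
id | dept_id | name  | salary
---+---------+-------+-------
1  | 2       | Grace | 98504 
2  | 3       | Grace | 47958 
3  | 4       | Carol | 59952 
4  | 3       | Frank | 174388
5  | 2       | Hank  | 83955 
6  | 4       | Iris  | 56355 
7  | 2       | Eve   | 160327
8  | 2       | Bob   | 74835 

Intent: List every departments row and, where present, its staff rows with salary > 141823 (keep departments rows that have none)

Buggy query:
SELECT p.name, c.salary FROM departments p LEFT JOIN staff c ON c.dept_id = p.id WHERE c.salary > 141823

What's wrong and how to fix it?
Bug: Filtering c.salary in WHERE discards the NULL rows produced by LEFT JOIN, turning it into an inner join

Fix: Put 'c.salary > 141823' in the JOIN's ON clause instead of WHERE

Corrected query:
SELECT p.name, c.salary FROM departments p LEFT JOIN staff c ON c.dept_id = p.id AND c.salary > 141823

Result:
name      | salary
----------+-------
Sales     | NULL  
Marketing | 160327
HR        | 174388
Legal     | NULL  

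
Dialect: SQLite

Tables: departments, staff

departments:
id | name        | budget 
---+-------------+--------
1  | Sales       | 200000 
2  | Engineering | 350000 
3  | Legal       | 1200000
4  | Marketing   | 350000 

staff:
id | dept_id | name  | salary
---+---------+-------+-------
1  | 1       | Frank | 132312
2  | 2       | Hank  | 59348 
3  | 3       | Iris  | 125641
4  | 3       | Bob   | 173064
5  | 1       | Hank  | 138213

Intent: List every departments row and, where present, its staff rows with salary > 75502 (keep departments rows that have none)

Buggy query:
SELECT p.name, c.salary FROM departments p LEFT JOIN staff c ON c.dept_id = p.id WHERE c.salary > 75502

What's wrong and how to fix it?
Bug: Filtering c.salary in WHERE discards the NULL rows produced by LEFT JOIN, turning it into an inner join

Fix: Put 'c.salary > 75502' in the JOIN's ON clause instead of WHERE

Corrected query:
SELECT p.name, c.salary FROM departments p LEFT JOIN staff c ON c.dept_id = p.id AND c.salary > 75502

Result:
name        | salary
------------+-------
Sales       | 132312
Sales       | 138213
Engineering | NULL  
Legal       | 125641
Legal       | 173064
Marketing   | NULL  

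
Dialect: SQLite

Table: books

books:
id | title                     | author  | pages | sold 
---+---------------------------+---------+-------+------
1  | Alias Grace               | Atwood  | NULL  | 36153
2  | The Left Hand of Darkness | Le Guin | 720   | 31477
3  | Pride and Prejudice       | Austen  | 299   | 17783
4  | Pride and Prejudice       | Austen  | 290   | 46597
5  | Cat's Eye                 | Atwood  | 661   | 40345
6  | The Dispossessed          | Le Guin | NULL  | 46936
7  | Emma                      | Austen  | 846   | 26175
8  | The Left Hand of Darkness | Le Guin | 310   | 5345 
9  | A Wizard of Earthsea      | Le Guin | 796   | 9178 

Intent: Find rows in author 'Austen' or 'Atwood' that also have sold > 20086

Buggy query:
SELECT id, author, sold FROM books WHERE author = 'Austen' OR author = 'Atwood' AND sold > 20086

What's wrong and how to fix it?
Bug: AND binds tighter than OR, so this parses as author = 'Austen' OR (author = 'Atwood' AND sold > 20086)

Fix: Group the OR with parentheses (or use IN), then AND the threshold

Corrected query:
SELECT id, author, sold FROM books WHERE (author = 'Austen' OR author = 'Atwood') AND sold > 20086

Result:
id | author | sold 
---+--------+------
1  | Atwood | 36153
4  | Austen | 46597
5  | Atwood | 40345
7  | Austen | 26175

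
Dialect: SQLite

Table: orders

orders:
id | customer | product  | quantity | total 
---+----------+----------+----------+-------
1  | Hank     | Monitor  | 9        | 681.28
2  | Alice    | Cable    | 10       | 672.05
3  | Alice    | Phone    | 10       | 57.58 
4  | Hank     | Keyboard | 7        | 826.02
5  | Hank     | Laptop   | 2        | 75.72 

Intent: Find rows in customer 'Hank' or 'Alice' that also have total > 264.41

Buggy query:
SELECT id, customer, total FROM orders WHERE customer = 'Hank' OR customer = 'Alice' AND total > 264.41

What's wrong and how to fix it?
Bug: Without parentheses, AND is evaluated before OR, so the total filter only applies to the 'Alice' branch

Fix: Add parentheses around the OR so the AND applies to both alternatives

Corrected query:
SELECT id, customer, total FROM orders WHERE (customer = 'Hank' OR customer = 'Alice') AND total > 264.41

Result:
id | customer | total 
---+----------+-------
1  | Hank     | 681.28
2  | Alice    | 672.05
4  | Hank     | 826.02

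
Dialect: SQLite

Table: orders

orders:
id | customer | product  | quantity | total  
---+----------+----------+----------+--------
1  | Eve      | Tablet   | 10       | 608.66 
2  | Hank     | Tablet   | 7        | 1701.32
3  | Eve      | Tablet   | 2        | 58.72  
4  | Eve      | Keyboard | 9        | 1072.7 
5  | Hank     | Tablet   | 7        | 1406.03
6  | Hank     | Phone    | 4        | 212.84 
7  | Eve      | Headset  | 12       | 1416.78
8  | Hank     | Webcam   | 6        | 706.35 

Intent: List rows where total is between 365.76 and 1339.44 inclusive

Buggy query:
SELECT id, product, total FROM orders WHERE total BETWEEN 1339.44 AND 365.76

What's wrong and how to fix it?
Bug: BETWEEN expects the lower bound first; with 1339.44 AND 365.76 the range is empty

Fix: Swap the bounds so the smaller value comes first

Corrected query:
SELECT id, product, total FROM orders WHERE total BETWEEN 365.76 AND 1339.44

Result:
id | product  | total 
---+----------+-------
1  | Tablet   | 608.66
4  | Keyboard | 1072.7
8  | Webcam   | 706.35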